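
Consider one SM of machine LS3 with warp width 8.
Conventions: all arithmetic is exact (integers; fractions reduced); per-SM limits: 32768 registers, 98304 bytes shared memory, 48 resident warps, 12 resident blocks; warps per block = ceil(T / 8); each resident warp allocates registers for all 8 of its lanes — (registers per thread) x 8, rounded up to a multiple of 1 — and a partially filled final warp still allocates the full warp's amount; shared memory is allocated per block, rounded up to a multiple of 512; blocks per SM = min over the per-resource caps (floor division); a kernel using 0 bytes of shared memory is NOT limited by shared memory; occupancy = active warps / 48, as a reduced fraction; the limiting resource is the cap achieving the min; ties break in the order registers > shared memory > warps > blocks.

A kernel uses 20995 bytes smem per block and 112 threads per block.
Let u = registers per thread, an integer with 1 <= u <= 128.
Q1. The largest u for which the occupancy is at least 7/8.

Answer: u = 97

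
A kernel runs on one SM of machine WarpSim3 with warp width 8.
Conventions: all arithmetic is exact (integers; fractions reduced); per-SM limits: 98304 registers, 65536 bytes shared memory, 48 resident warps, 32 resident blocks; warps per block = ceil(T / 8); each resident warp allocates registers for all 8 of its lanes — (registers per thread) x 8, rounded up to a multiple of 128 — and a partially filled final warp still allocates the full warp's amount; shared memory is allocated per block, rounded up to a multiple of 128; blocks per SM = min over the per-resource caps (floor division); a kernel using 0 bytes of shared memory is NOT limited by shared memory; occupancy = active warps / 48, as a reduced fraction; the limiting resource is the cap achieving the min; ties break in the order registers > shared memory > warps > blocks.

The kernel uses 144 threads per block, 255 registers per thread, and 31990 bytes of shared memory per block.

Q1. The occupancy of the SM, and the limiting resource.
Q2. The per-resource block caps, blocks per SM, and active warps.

Answer: occupancy 3/4, limited by registers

registers: 2 blocks
shared memory: 2 blocks
warps: 2 blocks
blocks: 32 blocks

Answer: 2 blocks, 36 active warps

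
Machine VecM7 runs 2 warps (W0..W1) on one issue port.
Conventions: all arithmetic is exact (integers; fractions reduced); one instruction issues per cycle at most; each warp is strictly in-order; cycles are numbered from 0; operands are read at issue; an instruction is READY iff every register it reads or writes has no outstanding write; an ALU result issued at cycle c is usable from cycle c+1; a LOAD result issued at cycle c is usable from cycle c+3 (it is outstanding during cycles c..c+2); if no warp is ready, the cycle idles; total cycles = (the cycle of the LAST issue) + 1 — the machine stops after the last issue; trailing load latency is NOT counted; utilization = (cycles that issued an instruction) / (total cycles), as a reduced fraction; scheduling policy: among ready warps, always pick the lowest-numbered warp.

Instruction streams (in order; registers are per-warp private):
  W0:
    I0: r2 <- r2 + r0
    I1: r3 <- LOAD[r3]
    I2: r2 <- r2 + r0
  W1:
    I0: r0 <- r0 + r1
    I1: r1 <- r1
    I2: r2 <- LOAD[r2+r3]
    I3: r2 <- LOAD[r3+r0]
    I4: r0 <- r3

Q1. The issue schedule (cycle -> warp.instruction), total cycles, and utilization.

cycle 0: W0.I0
cycle 1: W0.I1
cycle 2: W0.I2
cycle 3: W1.I0
cycle 4: W1.I1
cycle 5: W1.I2
cycle 6: idle
cycle 7: idle
cycle 8: W1.I3
cycle 9: W1.I4

Answer: 10 cycles, utilization 4/5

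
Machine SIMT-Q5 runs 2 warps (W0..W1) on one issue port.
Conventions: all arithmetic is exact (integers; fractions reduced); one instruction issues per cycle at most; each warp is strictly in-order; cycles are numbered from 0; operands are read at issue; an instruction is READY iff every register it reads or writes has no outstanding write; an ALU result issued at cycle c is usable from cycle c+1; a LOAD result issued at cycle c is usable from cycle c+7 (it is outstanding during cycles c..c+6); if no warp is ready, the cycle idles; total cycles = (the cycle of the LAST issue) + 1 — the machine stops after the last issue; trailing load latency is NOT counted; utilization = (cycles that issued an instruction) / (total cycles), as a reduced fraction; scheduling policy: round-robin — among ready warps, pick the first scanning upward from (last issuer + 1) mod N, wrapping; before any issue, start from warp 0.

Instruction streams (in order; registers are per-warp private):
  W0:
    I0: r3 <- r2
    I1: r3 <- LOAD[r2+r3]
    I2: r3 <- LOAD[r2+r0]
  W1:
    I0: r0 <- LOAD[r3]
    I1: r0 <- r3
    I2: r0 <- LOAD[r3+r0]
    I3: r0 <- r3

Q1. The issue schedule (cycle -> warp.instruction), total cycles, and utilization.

cycle 0: W0.I0
cycle 1: W1.I0
cycle 2: W0.I1
cycle 3: idle
cycle 4: idle
cycle 5: idle
cycle 6: idle
cycle 7: idle
cycle 8: W1.I1
cycle 9: W0.I2
cycle 10: W1.I2
cycle 11: idle
cycle 12: idle
cycle 13: idle
cycle 14: idle
cycle 15: idle
cycle 16: idle
cycle 17: W1.I3

Answer: 18 cycles, utilization 7/18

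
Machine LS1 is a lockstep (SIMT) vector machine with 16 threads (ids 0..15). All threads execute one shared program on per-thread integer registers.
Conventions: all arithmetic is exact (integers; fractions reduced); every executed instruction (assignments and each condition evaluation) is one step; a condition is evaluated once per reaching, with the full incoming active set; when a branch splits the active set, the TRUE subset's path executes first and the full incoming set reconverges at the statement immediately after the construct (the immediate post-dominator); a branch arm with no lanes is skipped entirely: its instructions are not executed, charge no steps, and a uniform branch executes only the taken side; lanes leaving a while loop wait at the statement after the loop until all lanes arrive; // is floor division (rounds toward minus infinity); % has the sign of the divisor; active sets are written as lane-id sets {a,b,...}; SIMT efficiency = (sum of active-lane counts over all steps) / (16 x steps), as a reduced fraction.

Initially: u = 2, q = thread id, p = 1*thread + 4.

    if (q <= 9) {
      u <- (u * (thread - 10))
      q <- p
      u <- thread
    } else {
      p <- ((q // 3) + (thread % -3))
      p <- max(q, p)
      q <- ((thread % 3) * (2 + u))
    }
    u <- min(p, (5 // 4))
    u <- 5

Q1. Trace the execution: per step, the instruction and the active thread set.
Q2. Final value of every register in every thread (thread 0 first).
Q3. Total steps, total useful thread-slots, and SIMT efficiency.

step 0: eval (q <= 9)                {0,1,2,3,4,5,6,7,8,9,10,11,12,13,14,15}
step 1: u <- (u * (thread - 10))     {0,1,2,3,4,5,6,7,8,9}
step 2: q <- p                       {0,1,2,3,4,5,6,7,8,9}
step 3: u <- thread                  {0,1,2,3,4,5,6,7,8,9}
step 4: p <- ((q // 3) + (thread % -3)) {10,11,12,13,14,15}
step 5: p <- max(q, p)               {10,11,12,13,14,15}
step 6: q <- ((thread % 3) * (2 + u)) {10,11,12,13,14,15}
step 7: u <- min(p, (5 // 4))        {0,1,2,3,4,5,6,7,8,9,10,11,12,13,14,15}
step 8: u <- 5                       {0,1,2,3,4,5,6,7,8,9,10,11,12,13,14,15}

Answer: 9 steps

u: 5,5,5,5,5,5,5,5,5,5,5,5,5,5,5,5
q: 4,5,6,7,8,9,10,11,12,13,4,8,0,4,8,0
p: 4,5,6,7,8,9,10,11,12,13,10,11,12,13,14,15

steps = 9; useful = 96; efficiency = 96/144 = 2/3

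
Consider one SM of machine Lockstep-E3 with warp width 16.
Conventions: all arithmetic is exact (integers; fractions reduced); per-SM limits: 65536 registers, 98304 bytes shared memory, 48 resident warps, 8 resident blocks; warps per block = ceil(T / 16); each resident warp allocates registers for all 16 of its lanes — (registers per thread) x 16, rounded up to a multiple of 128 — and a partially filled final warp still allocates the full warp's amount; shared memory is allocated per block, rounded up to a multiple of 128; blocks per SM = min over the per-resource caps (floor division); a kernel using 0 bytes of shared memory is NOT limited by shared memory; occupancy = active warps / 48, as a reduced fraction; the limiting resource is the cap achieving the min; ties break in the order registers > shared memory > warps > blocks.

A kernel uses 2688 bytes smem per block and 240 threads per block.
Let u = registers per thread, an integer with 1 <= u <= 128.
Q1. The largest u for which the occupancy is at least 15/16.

Answer: u = 88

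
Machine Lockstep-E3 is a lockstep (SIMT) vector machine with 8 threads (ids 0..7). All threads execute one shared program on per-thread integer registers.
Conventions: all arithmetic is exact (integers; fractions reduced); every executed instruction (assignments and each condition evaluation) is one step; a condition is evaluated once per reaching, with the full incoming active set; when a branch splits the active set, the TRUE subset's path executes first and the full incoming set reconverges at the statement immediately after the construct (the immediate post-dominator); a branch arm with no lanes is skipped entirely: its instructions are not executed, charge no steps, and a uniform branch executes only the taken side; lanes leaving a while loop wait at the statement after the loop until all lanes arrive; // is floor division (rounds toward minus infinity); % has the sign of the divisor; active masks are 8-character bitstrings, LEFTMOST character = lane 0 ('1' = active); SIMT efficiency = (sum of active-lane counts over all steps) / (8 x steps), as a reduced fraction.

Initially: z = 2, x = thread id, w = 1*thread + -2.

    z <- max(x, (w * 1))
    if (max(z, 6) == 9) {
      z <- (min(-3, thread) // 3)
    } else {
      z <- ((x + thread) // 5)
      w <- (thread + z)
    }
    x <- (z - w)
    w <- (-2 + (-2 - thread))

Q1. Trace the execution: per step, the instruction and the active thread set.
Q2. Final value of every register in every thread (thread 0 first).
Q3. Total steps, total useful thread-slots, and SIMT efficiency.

step 0: z <- max(x, (w * 1))         11111111
step 1: eval (max(z, 6) == 9)        11111111
step 2: z <- ((x + thread) // 5)     11111111
step 3: w <- (thread + z)            11111111
step 4: x <- (z - w)                 11111111
step 5: w <- (-2 + (-2 - thread))    11111111

Answer: 6 steps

z: 0,0,0,1,1,2,2,2
x: 0,-1,-2,-3,-4,-5,-6,-7
w: -4,-5,-6,-7,-8,-9,-10,-11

steps = 6; useful = 48; efficiency = 48/48 = 1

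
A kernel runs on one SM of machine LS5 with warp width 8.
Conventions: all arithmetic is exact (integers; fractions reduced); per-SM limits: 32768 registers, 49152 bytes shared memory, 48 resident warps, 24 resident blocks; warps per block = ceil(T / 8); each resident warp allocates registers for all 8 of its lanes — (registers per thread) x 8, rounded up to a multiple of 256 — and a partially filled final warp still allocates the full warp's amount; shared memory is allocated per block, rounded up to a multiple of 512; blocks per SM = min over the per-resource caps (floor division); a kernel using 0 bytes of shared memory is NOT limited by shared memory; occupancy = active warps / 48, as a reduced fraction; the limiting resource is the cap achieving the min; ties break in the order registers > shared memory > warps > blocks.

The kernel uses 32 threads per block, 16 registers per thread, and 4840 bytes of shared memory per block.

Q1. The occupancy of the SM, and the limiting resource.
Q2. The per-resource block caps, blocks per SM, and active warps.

Answer: occupancy 3/4, limited by shared memory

registers: 32 blocks
shared memory: 9 blocks
warps: 12 blocks
blocks: 24 blocks

Answer: 9 blocks, 36 active warps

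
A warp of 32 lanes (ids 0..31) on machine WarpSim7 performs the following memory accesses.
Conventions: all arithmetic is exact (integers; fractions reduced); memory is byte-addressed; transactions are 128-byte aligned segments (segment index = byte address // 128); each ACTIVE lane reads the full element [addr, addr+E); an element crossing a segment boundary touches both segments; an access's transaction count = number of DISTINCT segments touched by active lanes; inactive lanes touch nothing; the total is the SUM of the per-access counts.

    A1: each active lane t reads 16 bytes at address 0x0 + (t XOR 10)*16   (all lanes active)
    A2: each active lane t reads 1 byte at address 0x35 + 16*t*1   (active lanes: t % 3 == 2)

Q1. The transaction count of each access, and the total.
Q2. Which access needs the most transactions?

A1: 4 transactions
A2: 5 transactions

Answer: 4,5; total 9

Answer: A2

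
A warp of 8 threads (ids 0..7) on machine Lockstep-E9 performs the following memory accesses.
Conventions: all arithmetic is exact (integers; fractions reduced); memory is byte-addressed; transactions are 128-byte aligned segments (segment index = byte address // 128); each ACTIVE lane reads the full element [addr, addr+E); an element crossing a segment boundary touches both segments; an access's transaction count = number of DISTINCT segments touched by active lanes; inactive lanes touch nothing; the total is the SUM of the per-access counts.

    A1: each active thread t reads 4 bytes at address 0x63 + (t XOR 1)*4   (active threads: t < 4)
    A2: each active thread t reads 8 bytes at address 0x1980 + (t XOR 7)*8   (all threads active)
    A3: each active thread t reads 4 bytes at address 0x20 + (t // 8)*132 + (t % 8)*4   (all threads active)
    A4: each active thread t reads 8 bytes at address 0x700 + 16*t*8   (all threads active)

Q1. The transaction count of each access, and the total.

A1: 1 transaction
A2: 1 transaction
A3: 1 transaction
A4: 8 transactions

Answer: 1,1,1,8; total 11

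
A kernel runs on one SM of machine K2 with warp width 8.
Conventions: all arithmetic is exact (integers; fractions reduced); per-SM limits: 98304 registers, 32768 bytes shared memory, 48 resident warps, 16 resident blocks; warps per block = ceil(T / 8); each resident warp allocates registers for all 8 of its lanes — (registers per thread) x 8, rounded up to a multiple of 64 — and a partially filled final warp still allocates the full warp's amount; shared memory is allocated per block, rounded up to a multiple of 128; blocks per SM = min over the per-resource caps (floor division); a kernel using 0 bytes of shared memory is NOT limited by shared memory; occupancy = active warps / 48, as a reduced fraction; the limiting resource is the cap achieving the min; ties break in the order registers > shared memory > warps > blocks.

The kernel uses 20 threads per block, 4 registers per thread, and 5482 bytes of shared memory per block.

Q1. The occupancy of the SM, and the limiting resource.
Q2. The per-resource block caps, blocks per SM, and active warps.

Answer: occupancy 5/16, limited by shared memory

registers: 512 blocks
shared memory: 5 blocks
warps: 16 blocks
blocks: 16 blocks

Answer: 5 blocks, 15 active warps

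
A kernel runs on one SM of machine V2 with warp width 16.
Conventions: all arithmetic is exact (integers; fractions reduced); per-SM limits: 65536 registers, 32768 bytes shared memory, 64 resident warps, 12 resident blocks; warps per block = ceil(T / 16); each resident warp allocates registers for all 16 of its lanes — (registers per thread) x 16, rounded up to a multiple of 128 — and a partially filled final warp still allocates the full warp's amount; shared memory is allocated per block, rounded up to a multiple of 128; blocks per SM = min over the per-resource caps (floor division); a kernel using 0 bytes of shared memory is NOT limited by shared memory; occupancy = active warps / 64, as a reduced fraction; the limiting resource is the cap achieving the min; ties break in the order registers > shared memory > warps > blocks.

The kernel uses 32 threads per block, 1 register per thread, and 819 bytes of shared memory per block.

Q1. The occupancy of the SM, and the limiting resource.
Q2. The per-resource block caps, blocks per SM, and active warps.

Answer: occupancy 3/8, limited by blocks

registers: 256 blocks
shared memory: 36 blocks
warps: 32 blocks
blocks: 12 blocks

Answer: 12 blocks, 24 active warps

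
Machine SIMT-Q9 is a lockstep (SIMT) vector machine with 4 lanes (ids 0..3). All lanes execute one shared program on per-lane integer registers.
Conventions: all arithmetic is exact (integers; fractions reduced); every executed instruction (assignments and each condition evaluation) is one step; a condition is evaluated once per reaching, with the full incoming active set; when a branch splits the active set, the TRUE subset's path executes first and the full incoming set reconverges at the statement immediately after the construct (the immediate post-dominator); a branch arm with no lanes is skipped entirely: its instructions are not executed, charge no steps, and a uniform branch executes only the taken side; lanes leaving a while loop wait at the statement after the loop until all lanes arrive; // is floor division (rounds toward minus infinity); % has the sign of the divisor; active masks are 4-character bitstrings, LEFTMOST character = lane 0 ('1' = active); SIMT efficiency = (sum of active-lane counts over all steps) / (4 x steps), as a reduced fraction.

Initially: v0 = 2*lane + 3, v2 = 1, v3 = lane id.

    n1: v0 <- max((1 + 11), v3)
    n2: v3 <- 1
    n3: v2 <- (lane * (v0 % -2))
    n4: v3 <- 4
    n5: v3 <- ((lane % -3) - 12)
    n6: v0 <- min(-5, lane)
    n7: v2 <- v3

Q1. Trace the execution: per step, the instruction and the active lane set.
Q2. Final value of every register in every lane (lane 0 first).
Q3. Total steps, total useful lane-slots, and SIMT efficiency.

step 0: v0 <- max((1 + 11), v3)      1111
step 1: v3 <- 1                      1111
step 2: v2 <- (lane * (v0 % -2))     1111
step 3: v3 <- 4                      1111
step 4: v3 <- ((lane % -3) - 12)     1111
step 5: v0 <- min(-5, lane)          1111
step 6: v2 <- v3                     1111

Answer: 7 steps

v0: -5,-5,-5,-5
v2: -12,-14,-13,-12
v3: -12,-14,-13,-12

steps = 7; useful = 28; efficiency = 28/28 = 1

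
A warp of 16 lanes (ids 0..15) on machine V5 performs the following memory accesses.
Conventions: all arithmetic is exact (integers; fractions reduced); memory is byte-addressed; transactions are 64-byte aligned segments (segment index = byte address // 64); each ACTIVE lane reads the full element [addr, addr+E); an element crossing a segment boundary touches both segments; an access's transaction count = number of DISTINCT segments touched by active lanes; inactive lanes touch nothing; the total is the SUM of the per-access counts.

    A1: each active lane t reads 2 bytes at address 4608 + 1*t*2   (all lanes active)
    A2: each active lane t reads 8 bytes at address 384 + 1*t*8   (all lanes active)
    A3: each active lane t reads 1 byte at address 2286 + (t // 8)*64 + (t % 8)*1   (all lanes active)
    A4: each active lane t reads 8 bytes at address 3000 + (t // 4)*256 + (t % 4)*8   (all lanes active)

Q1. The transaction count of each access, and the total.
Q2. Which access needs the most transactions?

A1: 1 transaction
A2: 2 transactions
A3: 2 transactions
A4: 8 transactions

Answer: 1,2,2,8; total 13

Answer: A4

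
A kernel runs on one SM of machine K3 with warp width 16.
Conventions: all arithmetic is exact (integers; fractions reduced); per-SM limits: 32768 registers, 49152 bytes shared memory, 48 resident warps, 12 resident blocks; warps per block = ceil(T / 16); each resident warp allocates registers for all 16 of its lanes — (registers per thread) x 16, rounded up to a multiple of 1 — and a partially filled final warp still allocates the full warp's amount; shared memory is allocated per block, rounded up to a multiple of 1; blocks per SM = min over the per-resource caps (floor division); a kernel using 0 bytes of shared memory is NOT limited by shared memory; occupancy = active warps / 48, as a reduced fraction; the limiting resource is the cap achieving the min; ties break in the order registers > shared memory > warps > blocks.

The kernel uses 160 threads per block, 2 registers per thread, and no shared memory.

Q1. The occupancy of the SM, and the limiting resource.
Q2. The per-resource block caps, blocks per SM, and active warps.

Answer: occupancy 5/6, limited by warps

registers: 102 blocks
shared memory: no limit (kernel uses none)
warps: 4 blocks
blocks: 12 blocks

Answer: 4 blocks, 40 active warps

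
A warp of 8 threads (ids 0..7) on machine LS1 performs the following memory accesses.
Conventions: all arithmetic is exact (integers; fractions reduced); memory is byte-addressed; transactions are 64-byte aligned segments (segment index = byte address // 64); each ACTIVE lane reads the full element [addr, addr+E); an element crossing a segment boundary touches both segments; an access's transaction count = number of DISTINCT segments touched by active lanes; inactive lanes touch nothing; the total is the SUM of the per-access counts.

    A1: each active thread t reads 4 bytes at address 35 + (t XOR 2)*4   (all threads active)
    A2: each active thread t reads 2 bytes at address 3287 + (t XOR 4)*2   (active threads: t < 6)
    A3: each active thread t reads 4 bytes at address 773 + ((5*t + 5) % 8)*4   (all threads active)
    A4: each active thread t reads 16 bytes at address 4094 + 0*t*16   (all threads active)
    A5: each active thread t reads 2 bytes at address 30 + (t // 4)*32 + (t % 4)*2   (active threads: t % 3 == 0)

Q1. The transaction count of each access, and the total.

A1: 2 transactions
A2: 1 transaction
A3: 1 transaction
A4: 2 transactions
A5: 2 transactions

Answer: 2,1,1,2,2; total 8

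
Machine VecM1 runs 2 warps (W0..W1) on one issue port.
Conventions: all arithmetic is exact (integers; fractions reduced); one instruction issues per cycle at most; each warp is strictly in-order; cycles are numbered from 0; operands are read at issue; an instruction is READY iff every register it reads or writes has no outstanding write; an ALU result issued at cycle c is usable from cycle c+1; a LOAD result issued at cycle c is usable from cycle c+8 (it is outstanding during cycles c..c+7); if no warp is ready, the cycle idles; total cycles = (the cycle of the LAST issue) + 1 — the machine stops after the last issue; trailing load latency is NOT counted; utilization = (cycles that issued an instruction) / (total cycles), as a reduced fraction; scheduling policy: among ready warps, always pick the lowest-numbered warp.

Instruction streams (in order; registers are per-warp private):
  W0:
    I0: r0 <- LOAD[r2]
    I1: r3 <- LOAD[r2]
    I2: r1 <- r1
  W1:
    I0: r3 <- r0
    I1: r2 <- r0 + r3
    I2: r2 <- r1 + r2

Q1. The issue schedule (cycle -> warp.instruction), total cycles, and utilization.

cycle 0: W0.I0
cycle 1: W0.I1
cycle 2: W0.I2
cycle 3: W1.I0
cycle 4: W1.I1
cycle 5: W1.I2

Answer: 6 cycles, utilization 1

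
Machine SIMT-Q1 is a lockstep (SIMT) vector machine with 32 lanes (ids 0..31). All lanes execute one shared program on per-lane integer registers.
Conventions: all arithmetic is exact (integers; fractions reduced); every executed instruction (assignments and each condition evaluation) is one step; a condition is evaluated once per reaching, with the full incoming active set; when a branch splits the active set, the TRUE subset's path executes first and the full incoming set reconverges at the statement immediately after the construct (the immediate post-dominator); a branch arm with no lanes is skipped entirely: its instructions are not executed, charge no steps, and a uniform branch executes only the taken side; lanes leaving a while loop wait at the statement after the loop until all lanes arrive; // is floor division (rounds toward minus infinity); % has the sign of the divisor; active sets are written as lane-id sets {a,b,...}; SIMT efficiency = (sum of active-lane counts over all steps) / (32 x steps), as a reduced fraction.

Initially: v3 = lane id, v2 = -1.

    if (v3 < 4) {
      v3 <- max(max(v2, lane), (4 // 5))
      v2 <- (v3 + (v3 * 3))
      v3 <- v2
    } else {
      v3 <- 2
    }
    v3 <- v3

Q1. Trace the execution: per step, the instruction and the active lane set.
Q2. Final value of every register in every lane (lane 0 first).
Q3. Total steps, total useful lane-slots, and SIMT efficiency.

step 0: eval (v3 < 4)                {0,1,2,3,4,5,6,7,8,9,10,11,12,13,14,15,16,17,18,19,20,21,22,23,24,25,26,27,28,29,30,31}
step 1: v3 <- max(max(v2, lane), (4 // 5)) {0,1,2,3}
step 2: v2 <- (v3 + (v3 * 3))        {0,1,2,3}
step 3: v3 <- v2                     {0,1,2,3}
step 4: v3 <- 2                      {4,5,6,7,8,9,10,11,12,13,14,15,16,17,18,19,20,21,22,23,24,25,26,27,28,29,30,31}
step 5: v3 <- v3                     {0,1,2,3,4,5,6,7,8,9,10,11,12,13,14,15,16,17,18,19,20,21,22,23,24,25,26,27,28,29,30,31}

Answer: 6 steps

v3: 0,4,8,12,2,2,2,2,2,2,2,2,2,2,2,2,2,2,2,2,2,2,2,2,2,2,2,2,2,2,2,2
v2: 0,4,8,12,-1,-1,-1,-1,-1,-1,-1,-1,-1,-1,-1,-1,-1,-1,-1,-1,-1,-1,-1,-1,-1,-1,-1,-1,-1,-1,-1,-1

steps = 6; useful = 104; efficiency = 104/192 = 13/24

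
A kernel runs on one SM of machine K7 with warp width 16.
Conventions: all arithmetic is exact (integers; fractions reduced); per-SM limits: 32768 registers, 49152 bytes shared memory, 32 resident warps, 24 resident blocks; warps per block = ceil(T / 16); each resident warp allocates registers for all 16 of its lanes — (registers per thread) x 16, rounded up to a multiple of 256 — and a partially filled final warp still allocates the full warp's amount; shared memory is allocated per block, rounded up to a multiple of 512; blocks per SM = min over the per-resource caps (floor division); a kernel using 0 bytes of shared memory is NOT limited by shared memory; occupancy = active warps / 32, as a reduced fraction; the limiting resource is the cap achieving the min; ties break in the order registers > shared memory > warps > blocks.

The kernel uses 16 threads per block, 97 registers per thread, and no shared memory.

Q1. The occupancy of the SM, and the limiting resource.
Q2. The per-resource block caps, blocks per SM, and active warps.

Answer: occupancy 9/16, limited by registers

registers: 18 blocks
shared memory: no limit (kernel uses none)
warps: 32 blocks
blocks: 24 blocks

Answer: 18 blocks, 18 active warps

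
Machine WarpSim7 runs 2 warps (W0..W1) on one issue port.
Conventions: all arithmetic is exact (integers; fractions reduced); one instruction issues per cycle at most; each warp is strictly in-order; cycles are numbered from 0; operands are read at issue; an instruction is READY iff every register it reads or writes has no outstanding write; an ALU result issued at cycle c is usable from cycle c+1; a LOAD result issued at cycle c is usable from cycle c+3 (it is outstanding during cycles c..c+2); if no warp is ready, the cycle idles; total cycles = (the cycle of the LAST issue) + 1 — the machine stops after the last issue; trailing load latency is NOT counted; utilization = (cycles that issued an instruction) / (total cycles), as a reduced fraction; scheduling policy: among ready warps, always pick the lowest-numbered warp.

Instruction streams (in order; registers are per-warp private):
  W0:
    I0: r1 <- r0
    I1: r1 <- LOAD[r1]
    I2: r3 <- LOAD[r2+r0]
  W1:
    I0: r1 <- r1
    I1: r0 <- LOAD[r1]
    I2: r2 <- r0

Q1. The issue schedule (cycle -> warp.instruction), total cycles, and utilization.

cycle 0: W0.I0
cycle 1: W0.I1
cycle 2: W0.I2
cycle 3: W1.I0
cycle 4: W1.I1
cycle 5: idle
cycle 6: idle
cycle 7: W1.I2

Answer: 8 cycles, utilization 3/4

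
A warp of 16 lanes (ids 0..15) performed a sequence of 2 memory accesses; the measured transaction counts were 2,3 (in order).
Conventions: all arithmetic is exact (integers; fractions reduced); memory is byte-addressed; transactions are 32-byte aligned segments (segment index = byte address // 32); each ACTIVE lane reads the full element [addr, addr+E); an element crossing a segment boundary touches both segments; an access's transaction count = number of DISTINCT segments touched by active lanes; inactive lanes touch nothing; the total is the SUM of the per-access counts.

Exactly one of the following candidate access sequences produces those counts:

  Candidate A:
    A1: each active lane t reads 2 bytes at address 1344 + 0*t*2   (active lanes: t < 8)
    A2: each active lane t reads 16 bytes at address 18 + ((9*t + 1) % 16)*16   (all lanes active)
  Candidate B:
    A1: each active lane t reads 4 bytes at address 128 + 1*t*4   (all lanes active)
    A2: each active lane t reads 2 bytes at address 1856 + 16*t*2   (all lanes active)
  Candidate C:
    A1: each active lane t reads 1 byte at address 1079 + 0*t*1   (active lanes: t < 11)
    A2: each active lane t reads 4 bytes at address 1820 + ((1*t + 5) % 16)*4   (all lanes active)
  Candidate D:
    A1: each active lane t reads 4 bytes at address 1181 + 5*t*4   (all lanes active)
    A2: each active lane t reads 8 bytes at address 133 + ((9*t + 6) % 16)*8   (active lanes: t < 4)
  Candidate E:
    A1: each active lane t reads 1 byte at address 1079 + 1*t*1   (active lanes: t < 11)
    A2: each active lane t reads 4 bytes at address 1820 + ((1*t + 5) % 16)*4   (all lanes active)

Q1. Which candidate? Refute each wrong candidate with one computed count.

A: A1 gives 1 transaction, not 2
B: A2 gives 16 transactions, not 3
C: A1 gives 1 transaction, not 2
D: A1 gives 11 transactions, not 2
E: all counts match (2,3)

Answer: E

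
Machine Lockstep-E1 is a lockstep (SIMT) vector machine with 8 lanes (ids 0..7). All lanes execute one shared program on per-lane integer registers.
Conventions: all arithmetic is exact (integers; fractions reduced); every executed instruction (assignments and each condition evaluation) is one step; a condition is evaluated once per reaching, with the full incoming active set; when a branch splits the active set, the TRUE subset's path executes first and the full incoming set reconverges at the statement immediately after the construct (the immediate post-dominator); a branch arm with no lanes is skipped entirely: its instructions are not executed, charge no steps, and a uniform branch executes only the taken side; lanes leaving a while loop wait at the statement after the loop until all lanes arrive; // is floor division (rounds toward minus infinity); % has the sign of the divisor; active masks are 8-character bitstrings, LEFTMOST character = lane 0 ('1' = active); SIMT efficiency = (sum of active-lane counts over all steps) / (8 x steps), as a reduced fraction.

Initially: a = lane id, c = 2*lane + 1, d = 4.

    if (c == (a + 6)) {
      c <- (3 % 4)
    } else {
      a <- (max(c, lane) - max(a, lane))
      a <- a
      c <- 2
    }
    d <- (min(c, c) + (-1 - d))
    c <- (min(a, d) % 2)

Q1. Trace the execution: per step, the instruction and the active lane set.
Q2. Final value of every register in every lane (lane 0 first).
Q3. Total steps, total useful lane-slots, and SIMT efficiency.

step 0: eval (c == (a + 6))          11111111
step 1: c <- (3 % 4)                 00000100
step 2: a <- (max(c, lane) - max(a, lane)) 11111011
step 3: a <- a                       11111011
step 4: c <- 2                       11111011
step 5: d <- (min(c, c) + (-1 - d))  11111111
step 6: c <- (min(a, d) % 2)         11111111

Answer: 7 steps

a: 1,2,3,4,5,5,7,8
c: 1,1,1,1,1,0,1,1
d: -3,-3,-3,-3,-3,-2,-3,-3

steps = 7; useful = 46; efficiency = 46/56 = 23/28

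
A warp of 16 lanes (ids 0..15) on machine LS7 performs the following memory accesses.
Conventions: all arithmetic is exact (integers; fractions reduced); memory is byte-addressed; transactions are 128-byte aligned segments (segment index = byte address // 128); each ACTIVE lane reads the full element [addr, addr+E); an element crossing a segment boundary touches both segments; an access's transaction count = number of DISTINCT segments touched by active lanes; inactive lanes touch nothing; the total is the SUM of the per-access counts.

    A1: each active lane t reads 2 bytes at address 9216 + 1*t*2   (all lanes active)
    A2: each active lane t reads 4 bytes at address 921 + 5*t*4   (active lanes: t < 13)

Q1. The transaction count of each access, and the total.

A1: 1 transaction
A2: 3 transactions

Answer: 1,3; total 4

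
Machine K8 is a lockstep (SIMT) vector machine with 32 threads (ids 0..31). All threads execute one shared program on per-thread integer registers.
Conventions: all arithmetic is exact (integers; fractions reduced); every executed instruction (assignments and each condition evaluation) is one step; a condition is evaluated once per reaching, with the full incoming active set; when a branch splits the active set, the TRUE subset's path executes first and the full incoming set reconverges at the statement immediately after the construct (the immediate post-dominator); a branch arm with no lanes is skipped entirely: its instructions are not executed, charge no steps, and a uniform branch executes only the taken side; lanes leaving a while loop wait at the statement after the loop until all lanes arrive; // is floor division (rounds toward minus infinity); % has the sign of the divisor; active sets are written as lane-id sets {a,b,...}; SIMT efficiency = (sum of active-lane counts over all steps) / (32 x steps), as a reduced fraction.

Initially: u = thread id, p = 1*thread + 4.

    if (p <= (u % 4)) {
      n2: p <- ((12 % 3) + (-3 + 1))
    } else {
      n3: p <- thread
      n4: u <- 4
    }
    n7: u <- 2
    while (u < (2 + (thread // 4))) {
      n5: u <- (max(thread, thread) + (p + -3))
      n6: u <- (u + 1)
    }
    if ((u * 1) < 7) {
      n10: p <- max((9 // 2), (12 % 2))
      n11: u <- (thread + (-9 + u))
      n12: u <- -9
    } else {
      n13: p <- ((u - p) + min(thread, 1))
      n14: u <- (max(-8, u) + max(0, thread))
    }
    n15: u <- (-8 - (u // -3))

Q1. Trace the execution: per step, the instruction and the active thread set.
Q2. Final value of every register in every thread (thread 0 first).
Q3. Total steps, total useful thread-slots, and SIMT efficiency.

step 0: eval (p <= (u % 4))          {0,1,2,3,4,5,6,7,8,9,10,11,12,13,14,15,16,17,18,19,20,21,22,23,24,25,26,27,28,29,30,31}
step 1: p <- thread                  {0,1,2,3,4,5,6,7,8,9,10,11,12,13,14,15,16,17,18,19,20,21,22,23,24,25,26,27,28,29,30,31}
step 2: u <- 4                       {0,1,2,3,4,5,6,7,8,9,10,11,12,13,14,15,16,17,18,19,20,21,22,23,24,25,26,27,28,29,30,31}
step 3: u <- 2                       {0,1,2,3,4,5,6,7,8,9,10,11,12,13,14,15,16,17,18,19,20,21,22,23,24,25,26,27,28,29,30,31}
step 4: eval (u < (2 + (thread // 4))) {0,1,2,3,4,5,6,7,8,9,10,11,12,13,14,15,16,17,18,19,20,21,22,23,24,25,26,27,28,29,30,31}
step 5: u <- (max(thread, thread) + (p + -3)) {4,5,6,7,8,9,10,11,12,13,14,15,16,17,18,19,20,21,22,23,24,25,26,27,28,29,30,31}
step 6: u <- (u + 1)                 {4,5,6,7,8,9,10,11,12,13,14,15,16,17,18,19,20,21,22,23,24,25,26,27,28,29,30,31}
step 7: eval (u < (2 + (thread // 4))) {4,5,6,7,8,9,10,11,12,13,14,15,16,17,18,19,20,21,22,23,24,25,26,27,28,29,30,31}
step 8: eval ((u * 1) < 7)           {0,1,2,3,4,5,6,7,8,9,10,11,12,13,14,15,16,17,18,19,20,21,22,23,24,25,26,27,28,29,30,31}
step 9: p <- max((9 // 2), (12 % 2)) {0,1,2,3,4}
step 10: u <- (thread + (-9 + u))     {0,1,2,3,4}
step 11: u <- -9                      {0,1,2,3,4}
step 12: p <- ((u - p) + min(thread, 1)) {5,6,7,8,9,10,11,12,13,14,15,16,17,18,19,20,21,22,23,24,25,26,27,28,29,30,31}
step 13: u <- (max(-8, u) + max(0, thread)) {5,6,7,8,9,10,11,12,13,14,15,16,17,18,19,20,21,22,23,24,25,26,27,28,29,30,31}
step 14: u <- (-8 - (u // -3))        {0,1,2,3,4,5,6,7,8,9,10,11,12,13,14,15,16,17,18,19,20,21,22,23,24,25,26,27,28,29,30,31}

Answer: 15 steps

u: -11,-11,-11,-11,-11,-3,-2,-1,0,1,2,3,4,5,6,7,8,9,10,11,12,13,14,15,16,17,18,19,20,21,22,23
p: 4,4,4,4,4,4,5,6,7,8,9,10,11,12,13,14,15,16,17,18,19,20,21,22,23,24,25,26,27,28,29,30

steps = 15; useful = 377; efficiency = 377/480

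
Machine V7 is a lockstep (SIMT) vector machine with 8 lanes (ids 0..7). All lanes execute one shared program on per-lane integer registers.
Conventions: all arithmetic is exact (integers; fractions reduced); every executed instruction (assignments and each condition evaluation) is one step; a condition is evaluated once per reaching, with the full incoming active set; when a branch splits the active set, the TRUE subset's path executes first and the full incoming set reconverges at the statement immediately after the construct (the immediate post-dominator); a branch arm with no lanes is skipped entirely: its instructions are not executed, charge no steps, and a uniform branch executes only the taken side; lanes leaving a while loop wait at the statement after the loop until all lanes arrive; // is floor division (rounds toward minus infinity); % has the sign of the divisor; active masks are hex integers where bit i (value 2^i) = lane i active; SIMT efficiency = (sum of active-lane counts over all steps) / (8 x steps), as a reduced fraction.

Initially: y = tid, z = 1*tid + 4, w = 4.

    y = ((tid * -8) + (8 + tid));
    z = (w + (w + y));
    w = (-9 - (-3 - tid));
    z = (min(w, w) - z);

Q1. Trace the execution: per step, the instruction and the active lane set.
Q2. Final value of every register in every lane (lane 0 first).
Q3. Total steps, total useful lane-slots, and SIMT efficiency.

step 0: y <- ((tid * -8) + (8 + tid)) 0xff
step 1: z <- (w + (w + y))           0xff
step 2: w <- (-9 - (-3 - tid))       0xff
step 3: z <- (min(w, w) - z)         0xff

Answer: 4 steps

y: 8,1,-6,-13,-20,-27,-34,-41
z: -22,-14,-6,2,10,18,26,34
w: -6,-5,-4,-3,-2,-1,0,1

steps = 4; useful = 32; efficiency = 32/32 = 1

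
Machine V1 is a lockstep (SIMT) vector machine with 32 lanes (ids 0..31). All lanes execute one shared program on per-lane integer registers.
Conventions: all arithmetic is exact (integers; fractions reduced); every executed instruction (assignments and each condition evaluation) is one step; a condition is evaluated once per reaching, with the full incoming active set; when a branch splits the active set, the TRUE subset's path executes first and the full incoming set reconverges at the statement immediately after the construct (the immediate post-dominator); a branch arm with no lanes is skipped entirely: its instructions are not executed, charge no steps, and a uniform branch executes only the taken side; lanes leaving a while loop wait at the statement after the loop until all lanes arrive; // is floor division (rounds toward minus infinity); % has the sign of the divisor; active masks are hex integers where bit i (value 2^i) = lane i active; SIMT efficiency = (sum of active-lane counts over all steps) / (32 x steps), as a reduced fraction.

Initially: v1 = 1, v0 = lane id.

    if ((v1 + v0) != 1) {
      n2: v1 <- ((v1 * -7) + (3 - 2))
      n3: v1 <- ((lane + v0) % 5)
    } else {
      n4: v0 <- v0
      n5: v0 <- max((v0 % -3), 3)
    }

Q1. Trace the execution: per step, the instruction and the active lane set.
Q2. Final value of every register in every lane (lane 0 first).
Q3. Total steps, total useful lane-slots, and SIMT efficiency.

step 0: eval ((v1 + v0) != 1)        0xffffffff
step 1: v1 <- ((v1 * -7) + (3 - 2))  0xfffffffe
step 2: v1 <- ((lane + v0) % 5)      0xfffffffe
step 3: v0 <- v0                     0x00000001
step 4: v0 <- max((v0 % -3), 3)      0x00000001

Answer: 5 steps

v1: 1,2,4,1,3,0,2,4,1,3,0,2,4,1,3,0,2,4,1,3,0,2,4,1,3,0,2,4,1,3,0,2
v0: 3,1,2,3,4,5,6,7,8,9,10,11,12,13,14,15,16,17,18,19,20,21,22,23,24,25,26,27,28,29,30,31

steps = 5; useful = 96; efficiency = 96/160 = 3/5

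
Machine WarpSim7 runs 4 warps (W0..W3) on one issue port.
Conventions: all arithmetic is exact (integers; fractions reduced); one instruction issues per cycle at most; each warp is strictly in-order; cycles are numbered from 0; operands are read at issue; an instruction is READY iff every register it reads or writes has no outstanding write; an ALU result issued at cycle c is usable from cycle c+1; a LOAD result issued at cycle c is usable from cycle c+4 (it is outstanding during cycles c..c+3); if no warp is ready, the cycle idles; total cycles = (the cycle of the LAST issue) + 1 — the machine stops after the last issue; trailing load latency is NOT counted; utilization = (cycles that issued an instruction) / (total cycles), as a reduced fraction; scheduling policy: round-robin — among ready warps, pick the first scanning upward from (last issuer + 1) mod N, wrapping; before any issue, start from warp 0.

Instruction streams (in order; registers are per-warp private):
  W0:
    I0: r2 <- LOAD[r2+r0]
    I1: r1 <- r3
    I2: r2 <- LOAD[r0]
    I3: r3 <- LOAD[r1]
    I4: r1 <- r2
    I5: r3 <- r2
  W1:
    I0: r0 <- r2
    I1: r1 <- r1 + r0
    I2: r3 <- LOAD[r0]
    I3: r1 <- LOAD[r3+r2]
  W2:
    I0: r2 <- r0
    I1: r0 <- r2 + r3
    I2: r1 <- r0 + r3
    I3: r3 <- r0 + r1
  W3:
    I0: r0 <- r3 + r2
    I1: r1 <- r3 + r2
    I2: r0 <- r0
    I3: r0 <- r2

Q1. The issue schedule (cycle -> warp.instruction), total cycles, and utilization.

cycle 0: W0.I0
cycle 1: W1.I0
cycle 2: W2.I0
cycle 3: W3.I0
cycle 4: W0.I1
cycle 5: W1.I1
cycle 6: W2.I1
cycle 7: W3.I1
cycle 8: W0.I2
cycle 9: W1.I2
cycle 10: W2.I2
cycle 11: W3.I2
cycle 12: W0.I3
cycle 13: W1.I3
cycle 14: W2.I3
cycle 15: W3.I3
cycle 16: W0.I4
cycle 17: W0.I5

Answer: 18 cycles, utilization 1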